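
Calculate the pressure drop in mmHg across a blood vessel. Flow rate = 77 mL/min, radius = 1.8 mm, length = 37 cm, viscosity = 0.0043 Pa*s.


dP = 8*mu*L*Q / (pi*r^4)
Q = 77 mL/min = 1.28333e-06 m^3/s
dP = 495.289 Pa = 495.289 / 133.322 mmHg = 3.715 mmHg


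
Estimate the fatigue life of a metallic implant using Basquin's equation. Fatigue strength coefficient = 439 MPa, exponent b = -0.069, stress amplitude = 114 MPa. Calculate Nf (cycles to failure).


sigma_a = sigma_f' * (2Nf)^b
2Nf = (sigma_a/sigma_f')^(1/b)
2Nf = (114/439)^(1/-0.069)
2Nf = 3.0645874e+08
Nf = 1.5323e+08


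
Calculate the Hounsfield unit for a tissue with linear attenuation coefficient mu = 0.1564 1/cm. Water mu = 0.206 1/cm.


HU = ((mu_tissue - mu_water) / mu_water) * 1000
HU = ((0.1564 - 0.206) / 0.206) * 1000
HU = -240.8


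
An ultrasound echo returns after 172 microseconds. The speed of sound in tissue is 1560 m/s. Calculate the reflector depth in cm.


depth = c * t / 2
t = 172 us = 1.7200e-04 s
depth = 1560 * 1.7200e-04 / 2
depth = 0.13416 m = 13.416 cm


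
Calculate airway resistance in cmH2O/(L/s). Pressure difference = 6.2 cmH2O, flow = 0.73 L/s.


R = dP / flow
R = 6.2 / 0.73
R = 8.493 cmH2O/(L/s)


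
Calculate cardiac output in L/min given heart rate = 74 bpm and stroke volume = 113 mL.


CO = HR * SV
CO = 74 * 113 / 1000
CO = 8.362 L/min


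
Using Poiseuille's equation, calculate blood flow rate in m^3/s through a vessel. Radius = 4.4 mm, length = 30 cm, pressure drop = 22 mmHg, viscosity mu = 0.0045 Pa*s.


Q = pi*r^4*dP / (8*mu*L)
r = 0.0044 m, L = 0.3 m
dP = 22 mmHg = 2933.084 Pa
Q = 3.1979e-04 m^3/s


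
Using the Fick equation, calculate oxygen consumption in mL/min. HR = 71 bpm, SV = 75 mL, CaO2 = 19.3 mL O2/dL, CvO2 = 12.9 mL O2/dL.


CO = HR*SV = 71*75/1000 = 5.325 L/min
a-v O2 diff = 19.3 - 12.9 = 6.4 mL/dL
VO2 = CO * (CaO2-CvO2) * 10 dL/L
VO2 = 5.325 * 6.4 * 10
VO2 = 340.8 mL/min


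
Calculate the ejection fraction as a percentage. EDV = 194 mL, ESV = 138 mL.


SV = EDV - ESV = 194 - 138 = 56 mL
EF = SV/EDV * 100 = 56/194 * 100
EF = 28.87%


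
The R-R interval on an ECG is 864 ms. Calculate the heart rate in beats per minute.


HR = 60 / RR_interval(s)
RR = 864 ms = 0.864 s
HR = 60 / 0.864 = 69.44 bpm


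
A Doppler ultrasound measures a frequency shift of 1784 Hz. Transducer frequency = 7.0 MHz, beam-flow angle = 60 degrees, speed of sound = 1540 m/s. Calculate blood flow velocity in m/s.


v = fd * c / (2 * f0 * cos(theta))
v = 1784 * 1540 / (2 * 7.0000e+06 * cos(60))
v = 0.3925 m/s


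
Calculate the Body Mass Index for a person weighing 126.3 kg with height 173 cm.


BMI = weight / height^2
height = 173 cm = 1.73 m
BMI = 126.3 / 1.73^2
BMI = 42.2 kg/m^2


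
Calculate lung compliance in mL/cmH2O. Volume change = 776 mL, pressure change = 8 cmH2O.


C = dV / dP
C = 776 / 8
C = 97 mL/cmH2O


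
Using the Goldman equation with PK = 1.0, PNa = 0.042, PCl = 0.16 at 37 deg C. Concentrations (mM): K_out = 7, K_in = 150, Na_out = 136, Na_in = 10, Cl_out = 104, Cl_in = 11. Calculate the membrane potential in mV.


Vm = (RT/F)*ln((PK*Ko + PNa*Nao + PCl*Cli)/(PK*Ki + PNa*Nai + PCl*Clo))
Numer = 14.472, Denom = 167.06
Vm = -65.37 mV


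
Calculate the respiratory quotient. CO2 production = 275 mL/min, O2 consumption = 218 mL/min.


RQ = VCO2 / VO2
RQ = 275 / 218
RQ = 1.261


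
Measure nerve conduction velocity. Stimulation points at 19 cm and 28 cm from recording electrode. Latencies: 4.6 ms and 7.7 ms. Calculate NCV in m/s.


Distance = (28 - 19) / 100 = 0.09 m
dt = (7.7 - 4.6) / 1000 = 0.0031 s
NCV = dist / dt = 29.03 m/s


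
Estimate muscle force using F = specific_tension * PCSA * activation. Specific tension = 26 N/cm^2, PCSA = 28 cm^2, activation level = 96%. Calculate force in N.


F = sigma * PCSA * activation
F = 26 * 28 * 0.96
F = 698.9 N


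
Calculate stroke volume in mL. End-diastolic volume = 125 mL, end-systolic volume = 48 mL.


SV = EDV - ESV
SV = 125 - 48
SV = 77 mL


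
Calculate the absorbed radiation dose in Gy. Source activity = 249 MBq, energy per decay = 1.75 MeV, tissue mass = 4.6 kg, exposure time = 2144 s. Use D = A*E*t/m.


A = 249 MBq = 2.4900e+08 Bq
E = 1.75 MeV = 2.8035e-13 J
D = A*E*t/m = 2.4900e+08*2.8035e-13*2144/4.6
D = 0.03254 Gy


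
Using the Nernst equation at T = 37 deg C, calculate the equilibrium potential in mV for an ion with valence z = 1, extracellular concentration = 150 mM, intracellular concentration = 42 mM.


E = (RT/(zF)) * ln(C_out/C_in)
T = 37 + 273.15 = 310.15 K
E = (8.314 * 310.15 / (1 * 96485)) * ln(150/42)
E = 34.02 mV


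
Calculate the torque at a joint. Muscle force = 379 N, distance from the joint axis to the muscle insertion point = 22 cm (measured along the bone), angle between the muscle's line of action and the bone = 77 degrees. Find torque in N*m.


Torque = F * d * sin(theta)   (moment arm = d*sin(theta))
d = 22 cm = 0.22 m
Torque = 379 * 0.22 * sin(77)
Torque = 81.24 N*m


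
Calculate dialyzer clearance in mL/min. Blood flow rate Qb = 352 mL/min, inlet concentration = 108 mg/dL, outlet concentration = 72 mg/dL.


K = Qb * (Cb_in - Cb_out) / Cb_in
K = 352 * (108 - 72) / 108
K = 117.3 mL/min


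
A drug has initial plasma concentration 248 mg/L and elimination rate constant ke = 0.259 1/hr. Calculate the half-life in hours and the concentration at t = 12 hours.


t_half = ln(2) / ke = 0.693147 / 0.259 = 2.676 hr
C(t) = C0 * exp(-ke*t) = 248 * exp(-0.259*12)
C(12) = 11.08 mg/L


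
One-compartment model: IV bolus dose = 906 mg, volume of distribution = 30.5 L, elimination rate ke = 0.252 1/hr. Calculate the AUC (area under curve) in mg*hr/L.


C0 = Dose/Vd = 906/30.5 = 29.7049 mg/L
AUC = C0/ke = 29.7049/0.252
AUC = 117.9 mg*hr/L


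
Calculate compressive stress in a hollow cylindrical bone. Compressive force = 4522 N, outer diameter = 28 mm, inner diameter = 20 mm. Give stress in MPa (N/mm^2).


A = pi*(r_o^2 - r_i^2)
r_o = 14 mm, r_i = 10 mm
A = 301.593 mm^2
sigma = F/A = 4522 / 301.593
sigma = 14.99 MPa


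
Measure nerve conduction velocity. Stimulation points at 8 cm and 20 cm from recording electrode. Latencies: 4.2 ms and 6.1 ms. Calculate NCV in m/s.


Distance = (20 - 8) / 100 = 0.12 m
dt = (6.1 - 4.2) / 1000 = 0.0019 s
NCV = dist / dt = 63.16 m/s


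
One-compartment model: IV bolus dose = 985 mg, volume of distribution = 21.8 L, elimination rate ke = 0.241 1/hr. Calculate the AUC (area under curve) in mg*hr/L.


C0 = Dose/Vd = 985/21.8 = 45.1835 mg/L
AUC = C0/ke = 45.1835/0.241
AUC = 187.5 mg*hr/L


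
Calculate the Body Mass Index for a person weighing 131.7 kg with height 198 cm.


BMI = weight / height^2
height = 198 cm = 1.98 m
BMI = 131.7 / 1.98^2
BMI = 33.59 kg/m^2


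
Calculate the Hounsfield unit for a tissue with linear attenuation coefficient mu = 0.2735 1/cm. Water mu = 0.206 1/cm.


HU = ((mu_tissue - mu_water) / mu_water) * 1000
HU = ((0.2735 - 0.206) / 0.206) * 1000
HU = 327.7


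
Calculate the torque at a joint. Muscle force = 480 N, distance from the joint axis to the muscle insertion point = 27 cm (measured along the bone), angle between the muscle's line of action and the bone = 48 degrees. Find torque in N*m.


Torque = F * d * sin(theta)   (moment arm = d*sin(theta))
d = 27 cm = 0.27 m
Torque = 480 * 0.27 * sin(48)
Torque = 96.31 N*m


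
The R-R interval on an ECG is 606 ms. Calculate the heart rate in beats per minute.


HR = 60 / RR_interval(s)
RR = 606 ms = 0.606 s
HR = 60 / 0.606 = 99.01 bpm


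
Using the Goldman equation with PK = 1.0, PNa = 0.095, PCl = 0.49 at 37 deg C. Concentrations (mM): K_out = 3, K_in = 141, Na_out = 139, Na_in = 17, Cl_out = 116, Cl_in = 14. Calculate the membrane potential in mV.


Vm = (RT/F)*ln((PK*Ko + PNa*Nao + PCl*Cli)/(PK*Ki + PNa*Nai + PCl*Clo))
Numer = 23.065, Denom = 199.455
Vm = -57.65 mV


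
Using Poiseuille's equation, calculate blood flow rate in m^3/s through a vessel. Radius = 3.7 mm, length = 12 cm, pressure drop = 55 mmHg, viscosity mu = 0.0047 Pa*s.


Q = pi*r^4*dP / (8*mu*L)
r = 0.0037 m, L = 0.12 m
dP = 55 mmHg = 7332.71 Pa
Q = 9.5687e-04 m^3/s


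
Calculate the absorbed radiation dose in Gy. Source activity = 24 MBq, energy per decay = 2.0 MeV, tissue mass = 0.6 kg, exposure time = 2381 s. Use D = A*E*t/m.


A = 24 MBq = 2.4000e+07 Bq
E = 2.0 MeV = 3.204e-13 J
D = A*E*t/m = 2.4000e+07*3.204e-13*2381/0.6
D = 0.03051 Gy


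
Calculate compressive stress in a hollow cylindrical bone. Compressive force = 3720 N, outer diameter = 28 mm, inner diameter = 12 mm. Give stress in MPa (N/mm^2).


A = pi*(r_o^2 - r_i^2)
r_o = 14 mm, r_i = 6 mm
A = 502.655 mm^2
sigma = F/A = 3720 / 502.655
sigma = 7.401 MPa


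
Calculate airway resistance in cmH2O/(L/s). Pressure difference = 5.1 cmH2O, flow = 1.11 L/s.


R = dP / flow
R = 5.1 / 1.11
R = 4.595 cmH2O/(L/s)


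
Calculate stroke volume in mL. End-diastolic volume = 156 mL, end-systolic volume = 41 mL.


SV = EDV - ESV
SV = 156 - 41
SV = 115 mL


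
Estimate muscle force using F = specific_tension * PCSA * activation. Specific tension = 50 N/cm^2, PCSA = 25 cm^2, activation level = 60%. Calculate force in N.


F = sigma * PCSA * activation
F = 50 * 25 * 0.6
F = 750 N


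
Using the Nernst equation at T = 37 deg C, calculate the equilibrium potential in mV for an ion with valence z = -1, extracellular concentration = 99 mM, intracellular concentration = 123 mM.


E = (RT/(zF)) * ln(C_out/C_in)
T = 37 + 273.15 = 310.15 K
E = (8.314 * 310.15 / (-1 * 96485)) * ln(99/123)
E = 5.801 mV


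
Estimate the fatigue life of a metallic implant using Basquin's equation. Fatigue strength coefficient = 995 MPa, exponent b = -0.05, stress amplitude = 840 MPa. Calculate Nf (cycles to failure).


sigma_a = sigma_f' * (2Nf)^b
2Nf = (sigma_a/sigma_f')^(1/b)
2Nf = (840/995)^(1/-0.05)
2Nf = 29.571673
Nf = 14.79


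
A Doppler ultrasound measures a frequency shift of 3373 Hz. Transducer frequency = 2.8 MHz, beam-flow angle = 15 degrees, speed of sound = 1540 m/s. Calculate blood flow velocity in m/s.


v = fd * c / (2 * f0 * cos(theta))
v = 3373 * 1540 / (2 * 2.8000e+06 * cos(15))
v = 0.9603 m/s


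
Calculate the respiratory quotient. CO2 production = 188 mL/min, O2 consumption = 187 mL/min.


RQ = VCO2 / VO2
RQ = 188 / 187
RQ = 1.005


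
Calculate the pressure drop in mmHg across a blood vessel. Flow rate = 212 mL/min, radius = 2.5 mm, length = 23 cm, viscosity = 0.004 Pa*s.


dP = 8*mu*L*Q / (pi*r^4)
Q = 212 mL/min = 3.53333e-06 m^3/s
dP = 211.91 Pa = 211.91 / 133.322 mmHg = 1.589 mmHg


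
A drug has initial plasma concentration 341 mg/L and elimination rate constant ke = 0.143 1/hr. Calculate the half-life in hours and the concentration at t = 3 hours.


t_half = ln(2) / ke = 0.693147 / 0.143 = 4.847 hr
C(t) = C0 * exp(-ke*t) = 341 * exp(-0.143*3)
C(3) = 222 mg/L


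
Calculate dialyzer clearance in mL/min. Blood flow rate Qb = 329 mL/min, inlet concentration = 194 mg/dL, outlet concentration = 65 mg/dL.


K = Qb * (Cb_in - Cb_out) / Cb_in
K = 329 * (194 - 65) / 194
K = 218.8 mL/min


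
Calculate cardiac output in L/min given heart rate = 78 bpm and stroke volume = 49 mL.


CO = HR * SV
CO = 78 * 49 / 1000
CO = 3.822 L/min


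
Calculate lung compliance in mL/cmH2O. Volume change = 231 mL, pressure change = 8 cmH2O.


C = dV / dP
C = 231 / 8
C = 28.88 mL/cmH2O


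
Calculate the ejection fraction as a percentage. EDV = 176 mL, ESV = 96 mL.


SV = EDV - ESV = 176 - 96 = 80 mL
EF = SV/EDV * 100 = 80/176 * 100
EF = 45.45%


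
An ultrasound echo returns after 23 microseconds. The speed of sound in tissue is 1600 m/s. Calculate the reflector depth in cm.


depth = c * t / 2
t = 23 us = 2.3000e-05 s
depth = 1600 * 2.3000e-05 / 2
depth = 0.0184 m = 1.84 cm


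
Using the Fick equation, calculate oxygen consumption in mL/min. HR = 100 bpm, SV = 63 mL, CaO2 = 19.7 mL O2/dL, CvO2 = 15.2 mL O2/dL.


CO = HR*SV = 100*63/1000 = 6.3 L/min
a-v O2 diff = 19.7 - 15.2 = 4.5 mL/dL
VO2 = CO * (CaO2-CvO2) * 10 dL/L
VO2 = 6.3 * 4.5 * 10
VO2 = 283.5 mL/min


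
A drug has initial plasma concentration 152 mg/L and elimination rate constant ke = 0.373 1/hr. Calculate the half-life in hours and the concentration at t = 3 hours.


t_half = ln(2) / ke = 0.693147 / 0.373 = 1.858 hr
C(t) = C0 * exp(-ke*t) = 152 * exp(-0.373*3)
C(3) = 49.64 mg/L


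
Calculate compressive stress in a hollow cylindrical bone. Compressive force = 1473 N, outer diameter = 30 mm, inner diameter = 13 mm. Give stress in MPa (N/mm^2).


A = pi*(r_o^2 - r_i^2)
r_o = 15 mm, r_i = 6.5 mm
A = 574.126 mm^2
sigma = F/A = 1473 / 574.126
sigma = 2.566 MPa


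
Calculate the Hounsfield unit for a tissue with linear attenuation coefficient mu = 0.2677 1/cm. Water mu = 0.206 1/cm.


HU = ((mu_tissue - mu_water) / mu_water) * 1000
HU = ((0.2677 - 0.206) / 0.206) * 1000
HU = 299.5


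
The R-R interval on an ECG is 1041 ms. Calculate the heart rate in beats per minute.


HR = 60 / RR_interval(s)
RR = 1041 ms = 1.041 s
HR = 60 / 1.041 = 57.64 bpm


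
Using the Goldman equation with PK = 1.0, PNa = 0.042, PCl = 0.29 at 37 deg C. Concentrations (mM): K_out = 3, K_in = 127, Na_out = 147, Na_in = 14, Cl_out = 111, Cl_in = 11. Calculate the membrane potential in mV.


Vm = (RT/F)*ln((PK*Ko + PNa*Nao + PCl*Cli)/(PK*Ki + PNa*Nai + PCl*Clo))
Numer = 12.364, Denom = 159.778
Vm = -68.39 mV


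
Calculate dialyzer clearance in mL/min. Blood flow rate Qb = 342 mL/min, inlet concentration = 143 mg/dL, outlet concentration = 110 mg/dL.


K = Qb * (Cb_in - Cb_out) / Cb_in
K = 342 * (143 - 110) / 143
K = 78.92 mL/min


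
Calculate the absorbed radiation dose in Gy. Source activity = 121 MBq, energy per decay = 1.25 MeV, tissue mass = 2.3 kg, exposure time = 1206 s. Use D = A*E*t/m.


A = 121 MBq = 1.2100e+08 Bq
E = 1.25 MeV = 2.0025e-13 J
D = A*E*t/m = 1.2100e+08*2.0025e-13*1206/2.3
D = 0.01271 Gy


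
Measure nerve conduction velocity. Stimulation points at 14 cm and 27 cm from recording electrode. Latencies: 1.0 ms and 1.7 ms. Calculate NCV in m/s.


Distance = (27 - 14) / 100 = 0.13 m
dt = (1.7 - 1.0) / 1000 = 7.0000e-04 s
NCV = dist / dt = 185.7 m/s


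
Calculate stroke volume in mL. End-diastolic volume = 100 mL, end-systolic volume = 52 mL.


SV = EDV - ESV
SV = 100 - 52
SV = 48 mL


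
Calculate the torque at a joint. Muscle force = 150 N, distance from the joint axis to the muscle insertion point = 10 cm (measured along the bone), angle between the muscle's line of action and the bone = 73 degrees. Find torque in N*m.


Torque = F * d * sin(theta)   (moment arm = d*sin(theta))
d = 10 cm = 0.1 m
Torque = 150 * 0.1 * sin(73)
Torque = 14.34 N*m


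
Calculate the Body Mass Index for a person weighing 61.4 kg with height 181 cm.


BMI = weight / height^2
height = 181 cm = 1.81 m
BMI = 61.4 / 1.81^2
BMI = 18.74 kg/m^2


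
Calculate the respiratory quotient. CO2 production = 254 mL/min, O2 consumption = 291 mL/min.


RQ = VCO2 / VO2
RQ = 254 / 291
RQ = 0.8729


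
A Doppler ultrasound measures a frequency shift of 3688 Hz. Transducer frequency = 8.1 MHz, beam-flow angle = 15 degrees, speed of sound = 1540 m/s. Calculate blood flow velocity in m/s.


v = fd * c / (2 * f0 * cos(theta))
v = 3688 * 1540 / (2 * 8.1000e+06 * cos(15))
v = 0.363 m/s


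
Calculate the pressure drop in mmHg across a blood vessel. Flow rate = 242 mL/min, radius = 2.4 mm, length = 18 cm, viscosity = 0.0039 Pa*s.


dP = 8*mu*L*Q / (pi*r^4)
Q = 242 mL/min = 4.03333e-06 m^3/s
dP = 217.318 Pa = 217.318 / 133.322 mmHg = 1.63 mmHg


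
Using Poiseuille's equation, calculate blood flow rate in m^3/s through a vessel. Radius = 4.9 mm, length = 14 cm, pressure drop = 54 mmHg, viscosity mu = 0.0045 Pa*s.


Q = pi*r^4*dP / (8*mu*L)
r = 0.0049 m, L = 0.14 m
dP = 54 mmHg = 7199.388 Pa
Q = 0.002587 m^3/s


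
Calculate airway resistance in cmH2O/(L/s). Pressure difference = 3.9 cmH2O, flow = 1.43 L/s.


R = dP / flow
R = 3.9 / 1.43
R = 2.727 cmH2O/(L/s)


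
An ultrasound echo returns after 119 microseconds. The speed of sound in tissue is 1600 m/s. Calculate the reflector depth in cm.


depth = c * t / 2
t = 119 us = 1.1900e-04 s
depth = 1600 * 1.1900e-04 / 2
depth = 0.0952 m = 9.52 cm


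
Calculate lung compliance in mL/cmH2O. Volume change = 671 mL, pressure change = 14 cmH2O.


C = dV / dP
C = 671 / 14
C = 47.93 mL/cmH2O


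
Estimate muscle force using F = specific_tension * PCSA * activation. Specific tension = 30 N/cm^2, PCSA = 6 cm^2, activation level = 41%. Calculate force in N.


F = sigma * PCSA * activation
F = 30 * 6 * 0.41
F = 73.8 N


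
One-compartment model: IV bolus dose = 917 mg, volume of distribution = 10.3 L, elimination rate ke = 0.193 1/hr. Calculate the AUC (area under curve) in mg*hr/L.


C0 = Dose/Vd = 917/10.3 = 89.0291 mg/L
AUC = C0/ke = 89.0291/0.193
AUC = 461.3 mg*hr/L


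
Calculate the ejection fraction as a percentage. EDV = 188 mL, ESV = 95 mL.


SV = EDV - ESV = 188 - 95 = 93 mL
EF = SV/EDV * 100 = 93/188 * 100
EF = 49.47%


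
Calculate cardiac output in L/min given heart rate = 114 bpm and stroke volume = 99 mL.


CO = HR * SV
CO = 114 * 99 / 1000
CO = 11.29 L/min


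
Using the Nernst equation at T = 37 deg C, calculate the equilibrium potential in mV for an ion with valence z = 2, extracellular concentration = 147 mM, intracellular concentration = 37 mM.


E = (RT/(zF)) * ln(C_out/C_in)
T = 37 + 273.15 = 310.15 K
E = (8.314 * 310.15 / (2 * 96485)) * ln(147/37)
E = 18.43 mV


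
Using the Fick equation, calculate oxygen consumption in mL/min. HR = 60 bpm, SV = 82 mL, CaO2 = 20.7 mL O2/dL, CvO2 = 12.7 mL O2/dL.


CO = HR*SV = 60*82/1000 = 4.92 L/min
a-v O2 diff = 20.7 - 12.7 = 8 mL/dL
VO2 = CO * (CaO2-CvO2) * 10 dL/L
VO2 = 4.92 * 8 * 10
VO2 = 393.6 mL/min


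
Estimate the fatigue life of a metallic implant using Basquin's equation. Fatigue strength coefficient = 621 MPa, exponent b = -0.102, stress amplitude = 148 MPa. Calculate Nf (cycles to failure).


sigma_a = sigma_f' * (2Nf)^b
2Nf = (sigma_a/sigma_f')^(1/b)
2Nf = (148/621)^(1/-0.102)
2Nf = 1276954.3
Nf = 6.385e+05


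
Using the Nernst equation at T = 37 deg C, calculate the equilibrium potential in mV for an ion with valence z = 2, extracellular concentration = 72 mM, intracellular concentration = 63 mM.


E = (RT/(zF)) * ln(C_out/C_in)
T = 37 + 273.15 = 310.15 K
E = (8.314 * 310.15 / (2 * 96485)) * ln(72/63)
E = 1.784 mV


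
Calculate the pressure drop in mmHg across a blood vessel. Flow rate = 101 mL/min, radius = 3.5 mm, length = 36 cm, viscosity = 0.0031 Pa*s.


dP = 8*mu*L*Q / (pi*r^4)
Q = 101 mL/min = 1.68333e-06 m^3/s
dP = 31.8788 Pa = 31.8788 / 133.322 mmHg = 0.2391 mmHg


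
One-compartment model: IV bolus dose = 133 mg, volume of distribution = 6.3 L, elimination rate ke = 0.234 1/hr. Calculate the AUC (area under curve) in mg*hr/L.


C0 = Dose/Vd = 133/6.3 = 21.1111 mg/L
AUC = C0/ke = 21.1111/0.234
AUC = 90.22 mg*hr/L


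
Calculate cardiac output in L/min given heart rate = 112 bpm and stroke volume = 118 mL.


CO = HR * SV
CO = 112 * 118 / 1000
CO = 13.22 L/min


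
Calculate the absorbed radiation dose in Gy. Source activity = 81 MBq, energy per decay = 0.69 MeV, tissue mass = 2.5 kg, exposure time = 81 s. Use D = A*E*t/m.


A = 81 MBq = 8.1000e+07 Bq
E = 0.69 MeV = 1.10538e-13 J
D = A*E*t/m = 8.1000e+07*1.10538e-13*81/2.5
D = 2.9010e-04 Gy


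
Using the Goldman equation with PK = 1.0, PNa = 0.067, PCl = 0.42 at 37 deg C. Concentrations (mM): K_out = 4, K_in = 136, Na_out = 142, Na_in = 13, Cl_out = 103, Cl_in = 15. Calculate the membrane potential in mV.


Vm = (RT/F)*ln((PK*Ko + PNa*Nao + PCl*Cli)/(PK*Ki + PNa*Nai + PCl*Clo))
Numer = 19.814, Denom = 180.131
Vm = -58.99 mV


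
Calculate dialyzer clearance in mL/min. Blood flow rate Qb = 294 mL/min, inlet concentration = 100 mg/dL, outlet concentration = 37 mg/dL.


K = Qb * (Cb_in - Cb_out) / Cb_in
K = 294 * (100 - 37) / 100
K = 185.2 mL/min


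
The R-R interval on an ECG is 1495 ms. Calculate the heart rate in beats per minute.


HR = 60 / RR_interval(s)
RR = 1495 ms = 1.495 s
HR = 60 / 1.495 = 40.13 bpm


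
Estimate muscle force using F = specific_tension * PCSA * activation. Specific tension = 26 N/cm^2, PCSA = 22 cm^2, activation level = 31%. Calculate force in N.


F = sigma * PCSA * activation
F = 26 * 22 * 0.31
F = 177.3 N


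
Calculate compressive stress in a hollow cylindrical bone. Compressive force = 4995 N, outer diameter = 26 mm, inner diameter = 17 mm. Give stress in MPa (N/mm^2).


A = pi*(r_o^2 - r_i^2)
r_o = 13 mm, r_i = 8.5 mm
A = 303.949 mm^2
sigma = F/A = 4995 / 303.949
sigma = 16.43 MPa


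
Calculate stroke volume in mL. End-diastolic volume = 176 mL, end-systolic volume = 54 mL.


SV = EDV - ESV
SV = 176 - 54
SV = 122 mL


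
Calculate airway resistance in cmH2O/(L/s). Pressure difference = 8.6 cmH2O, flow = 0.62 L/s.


R = dP / flow
R = 8.6 / 0.62
R = 13.87 cmH2O/(L/s)


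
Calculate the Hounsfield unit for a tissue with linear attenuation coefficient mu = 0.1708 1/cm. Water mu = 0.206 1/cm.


HU = ((mu_tissue - mu_water) / mu_water) * 1000
HU = ((0.1708 - 0.206) / 0.206) * 1000
HU = -170.9


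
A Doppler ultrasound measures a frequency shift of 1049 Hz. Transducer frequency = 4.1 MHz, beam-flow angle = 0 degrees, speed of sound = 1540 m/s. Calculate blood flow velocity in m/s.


v = fd * c / (2 * f0 * cos(theta))
v = 1049 * 1540 / (2 * 4.1000e+06 * cos(0))
v = 0.197 m/s


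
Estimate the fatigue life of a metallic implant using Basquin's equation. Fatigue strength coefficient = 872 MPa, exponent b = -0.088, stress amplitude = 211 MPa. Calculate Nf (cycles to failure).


sigma_a = sigma_f' * (2Nf)^b
2Nf = (sigma_a/sigma_f')^(1/b)
2Nf = (211/872)^(1/-0.088)
2Nf = 10061423
Nf = 5.0307e+06


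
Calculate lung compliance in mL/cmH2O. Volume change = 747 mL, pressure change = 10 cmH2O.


C = dV / dP
C = 747 / 10
C = 74.7 mL/cmH2O


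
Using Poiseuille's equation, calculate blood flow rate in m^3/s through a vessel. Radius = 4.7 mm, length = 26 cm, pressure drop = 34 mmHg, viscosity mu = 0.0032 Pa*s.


Q = pi*r^4*dP / (8*mu*L)
r = 0.0047 m, L = 0.26 m
dP = 34 mmHg = 4532.948 Pa
Q = 0.001044 m^3/s


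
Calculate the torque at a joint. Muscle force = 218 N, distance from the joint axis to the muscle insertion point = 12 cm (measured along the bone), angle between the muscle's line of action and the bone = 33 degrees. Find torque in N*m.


Torque = F * d * sin(theta)   (moment arm = d*sin(theta))
d = 12 cm = 0.12 m
Torque = 218 * 0.12 * sin(33)
Torque = 14.25 N*m


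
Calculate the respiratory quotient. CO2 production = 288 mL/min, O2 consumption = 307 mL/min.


RQ = VCO2 / VO2
RQ = 288 / 307
RQ = 0.9381


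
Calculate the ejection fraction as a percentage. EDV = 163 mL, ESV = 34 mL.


SV = EDV - ESV = 163 - 34 = 129 mL
EF = SV/EDV * 100 = 129/163 * 100
EF = 79.14%


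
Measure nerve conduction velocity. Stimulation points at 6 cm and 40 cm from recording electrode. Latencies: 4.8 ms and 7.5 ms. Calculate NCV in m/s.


Distance = (40 - 6) / 100 = 0.34 m
dt = (7.5 - 4.8) / 1000 = 0.0027 s
NCV = dist / dt = 125.9 m/s


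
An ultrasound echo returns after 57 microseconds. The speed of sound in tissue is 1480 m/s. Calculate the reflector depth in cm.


depth = c * t / 2
t = 57 us = 5.7000e-05 s
depth = 1480 * 5.7000e-05 / 2
depth = 0.04218 m = 4.218 cm


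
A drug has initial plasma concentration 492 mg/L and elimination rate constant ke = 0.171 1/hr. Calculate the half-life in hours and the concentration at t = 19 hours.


t_half = ln(2) / ke = 0.693147 / 0.171 = 4.053 hr
C(t) = C0 * exp(-ke*t) = 492 * exp(-0.171*19)
C(19) = 19.1 mg/L


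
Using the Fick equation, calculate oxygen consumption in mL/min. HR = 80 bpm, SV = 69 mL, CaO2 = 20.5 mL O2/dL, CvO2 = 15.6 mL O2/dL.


CO = HR*SV = 80*69/1000 = 5.52 L/min
a-v O2 diff = 20.5 - 15.6 = 4.9 mL/dL
VO2 = CO * (CaO2-CvO2) * 10 dL/L
VO2 = 5.52 * 4.9 * 10
VO2 = 270.5 mL/min


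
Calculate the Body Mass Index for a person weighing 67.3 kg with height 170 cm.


BMI = weight / height^2
height = 170 cm = 1.7 m
BMI = 67.3 / 1.7^2
BMI = 23.29 kg/m^2


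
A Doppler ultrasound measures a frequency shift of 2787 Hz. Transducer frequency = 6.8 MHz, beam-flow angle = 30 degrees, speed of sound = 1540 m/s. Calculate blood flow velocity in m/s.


v = fd * c / (2 * f0 * cos(theta))
v = 2787 * 1540 / (2 * 6.8000e+06 * cos(30))
v = 0.3644 m/s


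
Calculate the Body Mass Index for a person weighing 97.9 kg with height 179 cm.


BMI = weight / height^2
height = 179 cm = 1.79 m
BMI = 97.9 / 1.79^2
BMI = 30.55 kg/m^2


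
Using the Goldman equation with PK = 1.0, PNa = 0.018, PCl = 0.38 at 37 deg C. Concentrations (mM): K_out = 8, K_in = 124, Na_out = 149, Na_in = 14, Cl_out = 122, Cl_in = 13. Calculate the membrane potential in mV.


Vm = (RT/F)*ln((PK*Ko + PNa*Nao + PCl*Cli)/(PK*Ki + PNa*Nai + PCl*Clo))
Numer = 15.622, Denom = 170.612
Vm = -63.89 mV


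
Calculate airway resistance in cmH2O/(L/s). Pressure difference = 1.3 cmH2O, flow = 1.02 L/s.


R = dP / flow
R = 1.3 / 1.02
R = 1.275 cmH2O/(L/s)


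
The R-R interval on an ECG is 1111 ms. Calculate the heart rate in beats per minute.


HR = 60 / RR_interval(s)
RR = 1111 ms = 1.111 s
HR = 60 / 1.111 = 54.01 bpm


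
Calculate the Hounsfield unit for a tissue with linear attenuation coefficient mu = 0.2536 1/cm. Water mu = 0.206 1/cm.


HU = ((mu_tissue - mu_water) / mu_water) * 1000
HU = ((0.2536 - 0.206) / 0.206) * 1000
HU = 231.1


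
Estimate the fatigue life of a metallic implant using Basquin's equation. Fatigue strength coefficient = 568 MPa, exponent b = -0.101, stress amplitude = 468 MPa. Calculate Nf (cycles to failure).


sigma_a = sigma_f' * (2Nf)^b
2Nf = (sigma_a/sigma_f')^(1/b)
2Nf = (468/568)^(1/-0.101)
2Nf = 6.8029589
Nf = 3.401


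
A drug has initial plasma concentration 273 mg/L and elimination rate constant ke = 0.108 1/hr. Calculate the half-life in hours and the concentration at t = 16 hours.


t_half = ln(2) / ke = 0.693147 / 0.108 = 6.418 hr
C(t) = C0 * exp(-ke*t) = 273 * exp(-0.108*16)
C(16) = 48.5 mg/L


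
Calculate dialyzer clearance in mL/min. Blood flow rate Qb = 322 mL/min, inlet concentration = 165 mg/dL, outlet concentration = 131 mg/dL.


K = Qb * (Cb_in - Cb_out) / Cb_in
K = 322 * (165 - 131) / 165
K = 66.35 mL/min


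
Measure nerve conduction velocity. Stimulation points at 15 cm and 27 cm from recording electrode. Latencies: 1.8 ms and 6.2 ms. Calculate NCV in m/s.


Distance = (27 - 15) / 100 = 0.12 m
dt = (6.2 - 1.8) / 1000 = 0.0044 s
NCV = dist / dt = 27.27 m/s


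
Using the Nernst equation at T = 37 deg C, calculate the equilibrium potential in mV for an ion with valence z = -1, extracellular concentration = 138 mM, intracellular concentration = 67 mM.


E = (RT/(zF)) * ln(C_out/C_in)
T = 37 + 273.15 = 310.15 K
E = (8.314 * 310.15 / (-1 * 96485)) * ln(138/67)
E = -19.31 mV


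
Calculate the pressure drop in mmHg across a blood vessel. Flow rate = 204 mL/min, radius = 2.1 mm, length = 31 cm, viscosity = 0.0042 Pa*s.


dP = 8*mu*L*Q / (pi*r^4)
Q = 204 mL/min = 3.4e-06 m^3/s
dP = 579.633 Pa = 579.633 / 133.322 mmHg = 4.348 mmHg


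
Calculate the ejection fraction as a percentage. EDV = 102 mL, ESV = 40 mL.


SV = EDV - ESV = 102 - 40 = 62 mL
EF = SV/EDV * 100 = 62/102 * 100
EF = 60.78%


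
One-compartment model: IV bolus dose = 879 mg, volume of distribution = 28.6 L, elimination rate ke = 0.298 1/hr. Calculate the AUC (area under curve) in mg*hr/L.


C0 = Dose/Vd = 879/28.6 = 30.7343 mg/L
AUC = C0/ke = 30.7343/0.298
AUC = 103.1 mg*hr/L


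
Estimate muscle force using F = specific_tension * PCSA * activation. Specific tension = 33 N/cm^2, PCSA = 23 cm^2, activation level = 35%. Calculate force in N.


F = sigma * PCSA * activation
F = 33 * 23 * 0.35
F = 265.6 N


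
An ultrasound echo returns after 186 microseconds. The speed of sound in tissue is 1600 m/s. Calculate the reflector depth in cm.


depth = c * t / 2
t = 186 us = 1.8600e-04 s
depth = 1600 * 1.8600e-04 / 2
depth = 0.1488 m = 14.88 cm


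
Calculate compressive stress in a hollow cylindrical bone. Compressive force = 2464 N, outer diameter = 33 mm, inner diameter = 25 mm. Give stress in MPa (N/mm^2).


A = pi*(r_o^2 - r_i^2)
r_o = 16.5 mm, r_i = 12.5 mm
A = 364.425 mm^2
sigma = F/A = 2464 / 364.425
sigma = 6.761 MPa


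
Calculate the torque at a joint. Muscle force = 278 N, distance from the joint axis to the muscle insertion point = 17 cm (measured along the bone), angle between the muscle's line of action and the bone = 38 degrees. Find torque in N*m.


Torque = F * d * sin(theta)   (moment arm = d*sin(theta))
d = 17 cm = 0.17 m
Torque = 278 * 0.17 * sin(38)
Torque = 29.1 N*m


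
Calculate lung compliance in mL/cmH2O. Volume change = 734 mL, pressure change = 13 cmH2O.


C = dV / dP
C = 734 / 13
C = 56.46 mL/cmH2O


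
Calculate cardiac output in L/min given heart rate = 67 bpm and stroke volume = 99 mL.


CO = HR * SV
CO = 67 * 99 / 1000
CO = 6.633 L/min


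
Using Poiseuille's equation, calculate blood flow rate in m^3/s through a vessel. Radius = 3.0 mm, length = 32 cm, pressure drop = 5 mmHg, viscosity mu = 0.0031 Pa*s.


Q = pi*r^4*dP / (8*mu*L)
r = 0.003 m, L = 0.32 m
dP = 5 mmHg = 666.61 Pa
Q = 2.1375e-05 m^3/s


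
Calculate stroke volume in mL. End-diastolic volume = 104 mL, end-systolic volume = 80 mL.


SV = EDV - ESV
SV = 104 - 80
SV = 24 mL


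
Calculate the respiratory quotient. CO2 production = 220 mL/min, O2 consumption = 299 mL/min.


RQ = VCO2 / VO2
RQ = 220 / 299
RQ = 0.7358


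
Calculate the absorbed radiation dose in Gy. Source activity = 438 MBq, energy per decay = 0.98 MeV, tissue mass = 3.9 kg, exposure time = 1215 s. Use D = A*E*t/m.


A = 438 MBq = 4.3800e+08 Bq
E = 0.98 MeV = 1.56996e-13 J
D = A*E*t/m = 4.3800e+08*1.56996e-13*1215/3.9
D = 0.02142 Gy


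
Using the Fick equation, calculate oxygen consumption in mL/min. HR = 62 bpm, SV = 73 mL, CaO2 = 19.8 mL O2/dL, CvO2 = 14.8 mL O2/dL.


CO = HR*SV = 62*73/1000 = 4.526 L/min
a-v O2 diff = 19.8 - 14.8 = 5 mL/dL
VO2 = CO * (CaO2-CvO2) * 10 dL/L
VO2 = 4.526 * 5 * 10
VO2 = 226.3 mL/min


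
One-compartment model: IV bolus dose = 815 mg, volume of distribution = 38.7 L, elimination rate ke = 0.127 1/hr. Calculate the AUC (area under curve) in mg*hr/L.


C0 = Dose/Vd = 815/38.7 = 21.0594 mg/L
AUC = C0/ke = 21.0594/0.127
AUC = 165.8 mg*hr/L


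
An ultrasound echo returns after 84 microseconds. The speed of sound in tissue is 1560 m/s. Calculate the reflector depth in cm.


depth = c * t / 2
t = 84 us = 8.4000e-05 s
depth = 1560 * 8.4000e-05 / 2
depth = 0.06552 m = 6.552 cm


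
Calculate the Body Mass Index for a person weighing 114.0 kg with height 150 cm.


BMI = weight / height^2
height = 150 cm = 1.5 m
BMI = 114.0 / 1.5^2
BMI = 50.67 kg/m^2


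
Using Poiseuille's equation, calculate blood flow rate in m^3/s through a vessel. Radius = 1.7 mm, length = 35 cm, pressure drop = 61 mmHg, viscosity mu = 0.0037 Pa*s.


Q = pi*r^4*dP / (8*mu*L)
r = 0.0017 m, L = 0.35 m
dP = 61 mmHg = 8132.642 Pa
Q = 2.0598e-05 m^3/s


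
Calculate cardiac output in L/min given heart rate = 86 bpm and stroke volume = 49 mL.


CO = HR * SV
CO = 86 * 49 / 1000
CO = 4.214 L/min


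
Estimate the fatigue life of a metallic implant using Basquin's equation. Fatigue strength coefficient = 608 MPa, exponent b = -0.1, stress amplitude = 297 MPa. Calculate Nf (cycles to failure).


sigma_a = sigma_f' * (2Nf)^b
2Nf = (sigma_a/sigma_f')^(1/b)
2Nf = (297/608)^(1/-0.1)
2Nf = 1292.6213
Nf = 646.3


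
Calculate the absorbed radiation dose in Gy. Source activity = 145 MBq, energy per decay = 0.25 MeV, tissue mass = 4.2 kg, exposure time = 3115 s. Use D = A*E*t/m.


A = 145 MBq = 1.4500e+08 Bq
E = 0.25 MeV = 4.005e-14 J
D = A*E*t/m = 1.4500e+08*4.005e-14*3115/4.2
D = 0.004307 Gy


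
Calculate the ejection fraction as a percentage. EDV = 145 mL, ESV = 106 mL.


SV = EDV - ESV = 145 - 106 = 39 mL
EF = SV/EDV * 100 = 39/145 * 100
EF = 26.9%


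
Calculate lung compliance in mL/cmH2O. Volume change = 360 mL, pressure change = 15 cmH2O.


C = dV / dP
C = 360 / 15
C = 24 mL/cmH2O


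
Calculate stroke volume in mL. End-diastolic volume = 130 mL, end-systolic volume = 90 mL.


SV = EDV - ESV
SV = 130 - 90
SV = 40 mL


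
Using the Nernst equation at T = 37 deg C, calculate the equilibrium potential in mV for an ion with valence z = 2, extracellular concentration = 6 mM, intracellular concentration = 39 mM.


E = (RT/(zF)) * ln(C_out/C_in)
T = 37 + 273.15 = 310.15 K
E = (8.314 * 310.15 / (2 * 96485)) * ln(6/39)
E = -25.01 mV


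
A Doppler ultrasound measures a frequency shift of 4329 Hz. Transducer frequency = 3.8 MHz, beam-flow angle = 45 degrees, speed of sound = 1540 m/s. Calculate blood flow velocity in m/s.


v = fd * c / (2 * f0 * cos(theta))
v = 4329 * 1540 / (2 * 3.8000e+06 * cos(45))
v = 1.241 m/s


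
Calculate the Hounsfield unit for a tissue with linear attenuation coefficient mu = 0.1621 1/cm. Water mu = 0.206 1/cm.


HU = ((mu_tissue - mu_water) / mu_water) * 1000
HU = ((0.1621 - 0.206) / 0.206) * 1000
HU = -213.1


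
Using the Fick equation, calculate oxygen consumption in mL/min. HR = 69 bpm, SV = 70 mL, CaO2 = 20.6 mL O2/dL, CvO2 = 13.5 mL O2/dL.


CO = HR*SV = 69*70/1000 = 4.83 L/min
a-v O2 diff = 20.6 - 13.5 = 7.1 mL/dL
VO2 = CO * (CaO2-CvO2) * 10 dL/L
VO2 = 4.83 * 7.1 * 10
VO2 = 342.9 mL/min


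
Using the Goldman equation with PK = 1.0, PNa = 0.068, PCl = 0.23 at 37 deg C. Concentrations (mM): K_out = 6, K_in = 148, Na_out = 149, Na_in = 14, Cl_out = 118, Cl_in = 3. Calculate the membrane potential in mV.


Vm = (RT/F)*ln((PK*Ko + PNa*Nao + PCl*Cli)/(PK*Ki + PNa*Nai + PCl*Clo))
Numer = 16.822, Denom = 176.092
Vm = -62.76 mV


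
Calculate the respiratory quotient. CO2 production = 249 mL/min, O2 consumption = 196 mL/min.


RQ = VCO2 / VO2
RQ = 249 / 196
RQ = 1.27


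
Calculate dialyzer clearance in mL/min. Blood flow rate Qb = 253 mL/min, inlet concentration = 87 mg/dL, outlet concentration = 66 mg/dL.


K = Qb * (Cb_in - Cb_out) / Cb_in
K = 253 * (87 - 66) / 87
K = 61.07 mL/min


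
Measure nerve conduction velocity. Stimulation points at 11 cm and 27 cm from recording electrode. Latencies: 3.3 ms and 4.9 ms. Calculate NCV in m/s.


Distance = (27 - 11) / 100 = 0.16 m
dt = (4.9 - 3.3) / 1000 = 0.0016 s
NCV = dist / dt = 100 m/s


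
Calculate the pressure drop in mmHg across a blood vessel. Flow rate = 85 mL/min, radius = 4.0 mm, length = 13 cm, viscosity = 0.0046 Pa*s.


dP = 8*mu*L*Q / (pi*r^4)
Q = 85 mL/min = 1.41667e-06 m^3/s
dP = 8.42694 Pa = 8.42694 / 133.322 mmHg = 0.06321 mmHg


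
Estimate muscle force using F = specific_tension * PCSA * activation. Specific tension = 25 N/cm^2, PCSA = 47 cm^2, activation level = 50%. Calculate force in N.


F = sigma * PCSA * activation
F = 25 * 47 * 0.5
F = 587.5 N


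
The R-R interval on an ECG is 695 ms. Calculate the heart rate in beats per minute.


HR = 60 / RR_interval(s)
RR = 695 ms = 0.695 s
HR = 60 / 0.695 = 86.33 bpm


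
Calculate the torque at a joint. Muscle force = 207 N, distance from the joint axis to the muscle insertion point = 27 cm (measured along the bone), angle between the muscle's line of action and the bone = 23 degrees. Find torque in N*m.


Torque = F * d * sin(theta)   (moment arm = d*sin(theta))
d = 27 cm = 0.27 m
Torque = 207 * 0.27 * sin(23)
Torque = 21.84 N*m


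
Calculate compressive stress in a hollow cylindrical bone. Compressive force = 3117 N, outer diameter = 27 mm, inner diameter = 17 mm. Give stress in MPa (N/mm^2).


A = pi*(r_o^2 - r_i^2)
r_o = 13.5 mm, r_i = 8.5 mm
A = 345.575 mm^2
sigma = F/A = 3117 / 345.575
sigma = 9.02 MPa


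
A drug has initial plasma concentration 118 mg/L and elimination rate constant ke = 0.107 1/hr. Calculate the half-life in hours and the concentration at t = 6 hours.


t_half = ln(2) / ke = 0.693147 / 0.107 = 6.478 hr
C(t) = C0 * exp(-ke*t) = 118 * exp(-0.107*6)
C(6) = 62.1 mg/L


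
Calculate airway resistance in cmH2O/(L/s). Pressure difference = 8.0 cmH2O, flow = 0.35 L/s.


R = dP / flow
R = 8.0 / 0.35
R = 22.86 cmH2O/(L/s)


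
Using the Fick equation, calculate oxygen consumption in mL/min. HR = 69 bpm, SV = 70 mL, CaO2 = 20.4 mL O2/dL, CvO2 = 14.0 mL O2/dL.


CO = HR*SV = 69*70/1000 = 4.83 L/min
a-v O2 diff = 20.4 - 14.0 = 6.4 mL/dL
VO2 = CO * (CaO2-CvO2) * 10 dL/L
VO2 = 4.83 * 6.4 * 10
VO2 = 309.1 mL/min


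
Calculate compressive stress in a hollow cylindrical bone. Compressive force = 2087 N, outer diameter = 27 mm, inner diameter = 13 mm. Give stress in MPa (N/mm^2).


A = pi*(r_o^2 - r_i^2)
r_o = 13.5 mm, r_i = 6.5 mm
A = 439.823 mm^2
sigma = F/A = 2087 / 439.823
sigma = 4.745 MPa


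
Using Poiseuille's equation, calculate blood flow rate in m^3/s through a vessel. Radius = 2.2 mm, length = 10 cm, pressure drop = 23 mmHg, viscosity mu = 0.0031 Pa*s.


Q = pi*r^4*dP / (8*mu*L)
r = 0.0022 m, L = 0.1 m
dP = 23 mmHg = 3066.406 Pa
Q = 9.0995e-05 m^3/s


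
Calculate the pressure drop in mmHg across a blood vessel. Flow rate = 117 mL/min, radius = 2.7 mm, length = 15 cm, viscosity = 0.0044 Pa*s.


dP = 8*mu*L*Q / (pi*r^4)
Q = 117 mL/min = 1.95e-06 m^3/s
dP = 61.6685 Pa = 61.6685 / 133.322 mmHg = 0.4626 mmHg


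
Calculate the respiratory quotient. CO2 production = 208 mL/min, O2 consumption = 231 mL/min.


RQ = VCO2 / VO2
RQ = 208 / 231
RQ = 0.9004


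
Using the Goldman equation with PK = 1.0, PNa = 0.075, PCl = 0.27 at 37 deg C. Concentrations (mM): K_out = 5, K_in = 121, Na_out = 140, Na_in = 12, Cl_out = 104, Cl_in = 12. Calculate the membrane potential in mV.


Vm = (RT/F)*ln((PK*Ko + PNa*Nao + PCl*Cli)/(PK*Ki + PNa*Nai + PCl*Clo))
Numer = 18.74, Denom = 149.98
Vm = -55.58 mV


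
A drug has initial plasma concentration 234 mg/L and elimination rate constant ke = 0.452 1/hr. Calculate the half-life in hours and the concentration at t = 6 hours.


t_half = ln(2) / ke = 0.693147 / 0.452 = 1.534 hr
C(t) = C0 * exp(-ke*t) = 234 * exp(-0.452*6)
C(6) = 15.54 mg/L


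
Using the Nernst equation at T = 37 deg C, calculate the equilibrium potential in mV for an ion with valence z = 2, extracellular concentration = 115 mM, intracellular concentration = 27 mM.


E = (RT/(zF)) * ln(C_out/C_in)
T = 37 + 273.15 = 310.15 K
E = (8.314 * 310.15 / (2 * 96485)) * ln(115/27)
E = 19.36 mV


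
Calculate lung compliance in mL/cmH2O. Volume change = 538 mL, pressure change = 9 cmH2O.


C = dV / dP
C = 538 / 9
C = 59.78 mL/cmH2O


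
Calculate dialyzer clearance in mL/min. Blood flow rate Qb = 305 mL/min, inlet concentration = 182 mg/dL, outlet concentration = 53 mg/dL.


K = Qb * (Cb_in - Cb_out) / Cb_in
K = 305 * (182 - 53) / 182
K = 216.2 mL/min


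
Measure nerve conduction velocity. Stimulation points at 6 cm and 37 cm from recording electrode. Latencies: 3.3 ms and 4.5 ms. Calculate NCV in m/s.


Distance = (37 - 6) / 100 = 0.31 m
dt = (4.5 - 3.3) / 1000 = 0.0012 s
NCV = dist / dt = 258.3 m/s


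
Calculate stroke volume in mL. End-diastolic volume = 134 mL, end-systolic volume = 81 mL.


SV = EDV - ESV
SV = 134 - 81
SV = 53 mL


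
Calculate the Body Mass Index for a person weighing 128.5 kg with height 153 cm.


BMI = weight / height^2
height = 153 cm = 1.53 m
BMI = 128.5 / 1.53^2
BMI = 54.89 kg/m^2
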